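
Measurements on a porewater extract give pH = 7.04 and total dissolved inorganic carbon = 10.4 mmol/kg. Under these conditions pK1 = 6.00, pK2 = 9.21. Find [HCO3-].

α₁ = 1 / (1 + [H⁺]/K1 + K2/[H⁺]) = 1 / (1 + 10^-1.04 + 10^-2.17)
   = 1 / (1 + 0.091201 + 0.0067608) = 1/1.0980 = 0.9108
[HCO3⁻] = α₁ × DIC = 0.9108 × 10.4 = 9.47 mmol/kg

[HCO3⁻] = 9.47 mmol/kg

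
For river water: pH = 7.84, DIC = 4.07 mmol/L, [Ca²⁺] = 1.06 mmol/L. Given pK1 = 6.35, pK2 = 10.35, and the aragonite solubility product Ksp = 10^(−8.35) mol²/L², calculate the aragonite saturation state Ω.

α₂ = 1 / (1 + [H⁺]/K2 + [H⁺]²/(K1K2)) = 1 / (1 + 10^+2.51 + 10^+1.02)
   = 1 / (1 + 323.59 + 10.471) = 1/335.06 = 0.002984
[CO3²⁻] = α₂ × DIC = 0.002984 × 4.07 = 0.01215 mmol/L = 12.15 μmol/L
Ksp = 10^(−8.35) = 4.467×10^-9
Ω = [Ca²⁺][CO3²⁻]/Ksp = (1.06×10^-3)(1.215×10^-5) / 4.467×10^-9 = 2.88

Ω = 2.88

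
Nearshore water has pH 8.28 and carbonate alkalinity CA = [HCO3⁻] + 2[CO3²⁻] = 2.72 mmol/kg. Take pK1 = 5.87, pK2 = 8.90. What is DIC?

CA = [HCO3⁻] + 2[CO3²⁻] = (α₁ + 2α₂)·DIC
At pH 8.28: [H⁺]/K1 = 10^-2.41 = 0.0038905, K2/[H⁺] = 10^-0.62 = 0.23988
α₁ = 1/(1 + 0.0038905 + 0.23988) = 1/1.2438 = 0.8040; α₂ = α₁·K2/[H⁺] = 0.1929
α₁ + 2α₂ = 1.1897
DIC = CA / (α₁ + 2α₂) = 2.72 / 1.1897 = 2.29 mmol/kg

DIC = 2.29 mmol/kg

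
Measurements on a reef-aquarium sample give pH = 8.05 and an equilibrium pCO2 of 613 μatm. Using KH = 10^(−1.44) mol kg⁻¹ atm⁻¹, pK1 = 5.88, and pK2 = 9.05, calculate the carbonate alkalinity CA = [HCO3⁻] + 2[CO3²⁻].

[CO2*] = KH · pCO2 = 10^(−1.44) × 613×10^-6 = 2.226×10^-5 mol/kg
α₀ = 1/(1 + K1/[H⁺] + K1K2/[H⁺]²) = 1/(1 + 10^+2.17 + 10^+1.17) = 0.006109
DIC = [CO2*]/α₀ = 2.226×10^-5 / 0.006109 = 3.643 mmol/kg
CA = (α₁ + 2α₂)·DIC = (0.9035 + 2×0.09035) × 3.643 = 3.95 mmol/kg

CA = 3.95 mmol/kg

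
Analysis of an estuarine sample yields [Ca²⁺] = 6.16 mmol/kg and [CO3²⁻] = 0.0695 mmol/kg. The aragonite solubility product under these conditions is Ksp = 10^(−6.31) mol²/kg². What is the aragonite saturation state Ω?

Ω = 0.874

Ksp = 10^(−6.31) = 4.898×10^-7
Ω = [Ca²⁺][CO3²⁻]/Ksp = (6.16×10^-3)(0.0695×10^-3) / 4.898×10^-7 = 0.874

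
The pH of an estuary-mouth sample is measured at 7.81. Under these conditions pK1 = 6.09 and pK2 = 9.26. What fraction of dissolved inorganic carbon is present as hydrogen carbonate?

α₁ = 0.948

α₁ = 1 / (1 + [H⁺]/K1 + K2/[H⁺]) = 1 / (1 + 10^-1.72 + 10^-1.45)
   = 1 / (1 + 0.019055 + 0.035481) = 1/1.0545 = 0.9483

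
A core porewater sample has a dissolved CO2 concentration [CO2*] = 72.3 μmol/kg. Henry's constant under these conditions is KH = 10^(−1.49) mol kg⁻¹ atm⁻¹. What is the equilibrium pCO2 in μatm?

KH = 10^(−1.49) = 3.236×10^-2 mol kg⁻¹ atm⁻¹
pCO2 = [CO2*]/KH = 72.3×10^-6 / 3.236×10^-2 = 2.23×10^-3 atm = 2230 μatm

pCO2 = 2230 μatm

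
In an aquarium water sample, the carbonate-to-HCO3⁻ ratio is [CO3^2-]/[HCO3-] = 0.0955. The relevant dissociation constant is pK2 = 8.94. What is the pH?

From K2 = [H⁺][CO3^2-]/[HCO3-]:  pH = pK2 + log₁₀([CO3^2-]/[HCO3-])
log₁₀(0.0955) = -1.020
pH = 8.94 + (-1.020) = 7.92

pH = 7.92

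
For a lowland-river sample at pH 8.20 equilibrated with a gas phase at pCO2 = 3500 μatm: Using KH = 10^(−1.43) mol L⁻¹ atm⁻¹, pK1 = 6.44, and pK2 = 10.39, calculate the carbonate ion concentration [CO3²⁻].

[CO2*] = KH · pCO2 = 10^(−1.43) × 3500×10^-6 = 1.300×10^-4 mol/L
α₀ = 1/(1 + K1/[H⁺] + K1K2/[H⁺]²) = 1/(1 + 10^+1.76 + 10^-0.43) = 0.01697
DIC = [CO2*]/α₀ = 1.300×10^-4 / 0.01697 = 7.661 mmol/L
[CO3²⁻] = α₂·DIC; α₂ = 0.006306, so [CO3²⁻] = 0.006306 × 7.661 = 0.0483 mmol/L

[CO3²⁻] = 0.0483 mmol/L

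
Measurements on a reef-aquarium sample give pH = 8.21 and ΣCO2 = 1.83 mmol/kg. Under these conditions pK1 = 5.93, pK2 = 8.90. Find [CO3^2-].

[CO3²⁻] = 0.309 mmol/kg

α₂ = 1 / (1 + [H⁺]/K2 + [H⁺]²/(K1K2)) = 1 / (1 + 10^+0.69 + 10^-1.59)
   = 1 / (1 + 4.8978 + 0.025704) = 1/5.9235 = 0.1688
[CO3²⁻] = α₂ × DIC = 0.1688 × 1.83 = 0.309 mmol/kg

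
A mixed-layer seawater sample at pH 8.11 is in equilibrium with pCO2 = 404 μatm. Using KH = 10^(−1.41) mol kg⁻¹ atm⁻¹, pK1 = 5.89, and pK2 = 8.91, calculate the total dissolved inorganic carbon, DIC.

[CO2*] = KH · pCO2 = 10^(−1.41) × 404×10^-6 = 1.572×10^-5 mol/kg
α₀ = 1/(1 + K1/[H⁺] + K1K2/[H⁺]²) = 1/(1 + 10^+2.22 + 10^+1.42) = 0.005174
DIC = [CO2*]/α₀ = 1.572×10^-5 / 0.005174 = 3.04 mmol/kg

DIC = 3.04 mmol/kg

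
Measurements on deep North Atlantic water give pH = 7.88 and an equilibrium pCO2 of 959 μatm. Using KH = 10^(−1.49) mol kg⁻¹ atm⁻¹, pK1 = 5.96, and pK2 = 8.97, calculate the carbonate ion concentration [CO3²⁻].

[CO3²⁻] = 0.210 mmol/kg

[CO2*] = KH · pCO2 = 10^(−1.49) × 959×10^-6 = 3.103×10^-5 mol/kg
α₀ = 1/(1 + K1/[H⁺] + K1K2/[H⁺]²) = 1/(1 + 10^+1.92 + 10^+0.83) = 0.01100
DIC = [CO2*]/α₀ = 3.103×10^-5 / 0.01100 = 2.822 mmol/kg
[CO3²⁻] = α₂·DIC; α₂ = 0.07435, so [CO3²⁻] = 0.07435 × 2.822 = 0.210 mmol/kg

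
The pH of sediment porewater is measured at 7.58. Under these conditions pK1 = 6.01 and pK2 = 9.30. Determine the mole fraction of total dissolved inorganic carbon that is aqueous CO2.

α₀ = 1 / (1 + K1/[H⁺] + K1K2/[H⁺]²) = 1 / (1 + 10^+1.57 + 10^-0.15)
   = 1 / (1 + 37.154 + 0.70795) = 1/38.861 = 0.02573

α₀ = 0.0257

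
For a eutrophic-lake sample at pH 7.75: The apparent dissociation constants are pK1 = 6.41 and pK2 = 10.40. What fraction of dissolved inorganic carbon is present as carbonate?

α₂ = 1 / (1 + [H⁺]/K2 + [H⁺]²/(K1K2)) = 1 / (1 + 10^+2.65 + 10^+1.31)
   = 1 / (1 + 446.68 + 20.417) = 1/468.10 = 0.002136

α₂ = 0.00214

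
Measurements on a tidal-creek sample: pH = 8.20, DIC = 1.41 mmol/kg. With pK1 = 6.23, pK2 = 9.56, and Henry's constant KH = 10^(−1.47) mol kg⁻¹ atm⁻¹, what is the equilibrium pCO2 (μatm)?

α₀ = 1 / (1 + K1/[H⁺] + K1K2/[H⁺]²) = 1 / (1 + 10^+1.97 + 10^+0.61)
   = 1 / (1 + 93.325 + 4.0738) = 1/98.399 = 0.01016
[CO2*] = α₀ × DIC = 0.01016 × 1.41 = 0.01433 mmol/kg = 14.33 μmol/kg
pCO2 = [CO2*]/KH = 1.433×10^-5 / 3.388×10^-2 = 423 μatm

pCO2 = 423 μatm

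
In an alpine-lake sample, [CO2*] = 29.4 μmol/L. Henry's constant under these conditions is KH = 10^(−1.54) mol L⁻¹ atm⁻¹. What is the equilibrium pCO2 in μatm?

KH = 10^(−1.54) = 2.884×10^-2 mol L⁻¹ atm⁻¹
pCO2 = [CO2*]/KH = 29.4×10^-6 / 2.884×10^-2 = 1.02×10^-3 atm = 1020 μatm

pCO2 = 1020 μatm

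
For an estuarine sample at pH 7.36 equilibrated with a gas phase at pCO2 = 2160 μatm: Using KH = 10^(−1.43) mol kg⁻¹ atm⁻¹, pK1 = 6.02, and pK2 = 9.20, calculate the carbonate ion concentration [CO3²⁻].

[CO2*] = KH · pCO2 = 10^(−1.43) × 2160×10^-6 = 8.025×10^-5 mol/kg
α₀ = 1/(1 + K1/[H⁺] + K1K2/[H⁺]²) = 1/(1 + 10^+1.34 + 10^-0.50) = 0.04311
DIC = [CO2*]/α₀ = 8.025×10^-5 / 0.04311 = 1.861 mmol/kg
[CO3²⁻] = α₂·DIC; α₂ = 0.01363, so [CO3²⁻] = 0.01363 × 1.861 = 0.0254 mmol/kg

[CO3²⁻] = 0.0254 mmol/kg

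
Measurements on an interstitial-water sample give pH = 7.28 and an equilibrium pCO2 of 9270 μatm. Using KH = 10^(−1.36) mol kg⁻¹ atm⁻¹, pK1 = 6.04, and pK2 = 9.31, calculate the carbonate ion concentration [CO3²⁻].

[CO2*] = KH · pCO2 = 10^(−1.36) × 9270×10^-6 = 4.047×10^-4 mol/kg
α₀ = 1/(1 + K1/[H⁺] + K1K2/[H⁺]²) = 1/(1 + 10^+1.24 + 10^-0.79) = 0.05394
DIC = [CO2*]/α₀ = 4.047×10^-4 / 0.05394 = 7.502 mmol/kg
[CO3²⁻] = α₂·DIC; α₂ = 0.008748, so [CO3²⁻] = 0.008748 × 7.502 = 0.0656 mmol/kg

[CO3²⁻] = 0.0656 mmol/kg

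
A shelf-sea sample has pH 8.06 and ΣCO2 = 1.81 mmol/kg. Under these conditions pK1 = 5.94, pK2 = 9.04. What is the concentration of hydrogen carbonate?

α₁ = 1 / (1 + [H⁺]/K1 + K2/[H⁺]) = 1 / (1 + 10^-2.12 + 10^-0.98)
   = 1 / (1 + 0.0075858 + 0.10471) = 1/1.1123 = 0.8990
[HCO3⁻] = α₁ × DIC = 0.8990 × 1.81 = 1.63 mmol/kg

[HCO3⁻] = 1.63 mmol/kg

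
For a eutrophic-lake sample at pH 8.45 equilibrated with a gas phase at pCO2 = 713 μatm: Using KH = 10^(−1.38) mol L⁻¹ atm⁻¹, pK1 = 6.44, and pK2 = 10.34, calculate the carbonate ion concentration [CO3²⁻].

[CO2*] = KH · pCO2 = 10^(−1.38) × 713×10^-6 = 2.972×10^-5 mol/L
α₀ = 1/(1 + K1/[H⁺] + K1K2/[H⁺]²) = 1/(1 + 10^+2.01 + 10^+0.12) = 0.009556
DIC = [CO2*]/α₀ = 2.972×10^-5 / 0.009556 = 3.110 mmol/L
[CO3²⁻] = α₂·DIC; α₂ = 0.01260, so [CO3²⁻] = 0.01260 × 3.110 = 0.0392 mmol/L

[CO3²⁻] = 0.0392 mmol/L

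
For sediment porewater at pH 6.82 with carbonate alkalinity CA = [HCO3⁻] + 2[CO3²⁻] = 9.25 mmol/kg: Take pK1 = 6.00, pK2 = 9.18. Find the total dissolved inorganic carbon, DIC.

CA = [HCO3⁻] + 2[CO3²⁻] = (α₁ + 2α₂)·DIC
At pH 6.82: [H⁺]/K1 = 10^-0.82 = 0.15136, K2/[H⁺] = 10^-2.36 = 0.0043652
α₁ = 1/(1 + 0.15136 + 0.0043652) = 1/1.1557 = 0.8653; α₂ = α₁·K2/[H⁺] = 0.003777
α₁ + 2α₂ = 0.8728
DIC = CA / (α₁ + 2α₂) = 9.25 / 0.8728 = 10.6 mmol/kg

DIC = 10.6 mmol/kg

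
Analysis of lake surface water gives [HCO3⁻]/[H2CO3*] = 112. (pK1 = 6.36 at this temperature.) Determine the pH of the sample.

pH = 8.41

From K1 = [H⁺][HCO3⁻]/[H2CO3*]:  pH = pK1 + log₁₀([HCO3⁻]/[H2CO3*])
log₁₀(112) = +2.049
pH = 6.36 + (+2.049) = 8.41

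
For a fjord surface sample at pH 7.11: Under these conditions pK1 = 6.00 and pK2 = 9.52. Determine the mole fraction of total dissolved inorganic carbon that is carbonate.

α₂ = 1 / (1 + [H⁺]/K2 + [H⁺]²/(K1K2)) = 1 / (1 + 10^+2.41 + 10^+1.30)
   = 1 / (1 + 257.04 + 19.953) = 1/277.99 = 0.003597

α₂ = 0.00360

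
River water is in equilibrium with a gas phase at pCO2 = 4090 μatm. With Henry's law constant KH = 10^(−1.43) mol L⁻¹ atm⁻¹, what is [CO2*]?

KH = 10^(−1.43) = 3.715×10^-2 mol L⁻¹ atm⁻¹
[CO2*] = KH · pCO2 = 3.715×10^-2 × 4090×10^-6 atm = 1.52×10^-4 mol/L

[CO2*] = 152 μmol/L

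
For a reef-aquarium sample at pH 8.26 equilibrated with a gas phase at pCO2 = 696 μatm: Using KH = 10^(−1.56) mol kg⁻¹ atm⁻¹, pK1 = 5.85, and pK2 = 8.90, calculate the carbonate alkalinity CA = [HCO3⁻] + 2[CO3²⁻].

[CO2*] = KH · pCO2 = 10^(−1.56) × 696×10^-6 = 1.917×10^-5 mol/kg
α₀ = 1/(1 + K1/[H⁺] + K1K2/[H⁺]²) = 1/(1 + 10^+2.41 + 10^+1.77) = 0.003155
DIC = [CO2*]/α₀ = 1.917×10^-5 / 0.003155 = 6.075 mmol/kg
CA = (α₁ + 2α₂)·DIC = (0.8110 + 2×0.1858) × 6.075 = 7.18 mmol/kg

CA = 7.18 mmol/kg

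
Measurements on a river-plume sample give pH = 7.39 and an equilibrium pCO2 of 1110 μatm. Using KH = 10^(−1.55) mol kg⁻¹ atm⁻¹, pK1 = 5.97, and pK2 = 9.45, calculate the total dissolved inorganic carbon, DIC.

[CO2*] = KH · pCO2 = 10^(−1.55) × 1110×10^-6 = 3.128×10^-5 mol/kg
α₀ = 1/(1 + K1/[H⁺] + K1K2/[H⁺]²) = 1/(1 + 10^+1.42 + 10^-0.64) = 0.03632
DIC = [CO2*]/α₀ = 3.128×10^-5 / 0.03632 = 0.861 mmol/kg

DIC = 0.861 mmol/kg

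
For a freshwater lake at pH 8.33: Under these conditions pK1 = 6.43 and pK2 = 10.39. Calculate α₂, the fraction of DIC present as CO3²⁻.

α₂ = 0.00853

α₂ = 1 / (1 + [H⁺]/K2 + [H⁺]²/(K1K2)) = 1 / (1 + 10^+2.06 + 10^+0.16)
   = 1 / (1 + 114.82 + 1.4454) = 1/117.26 = 0.008528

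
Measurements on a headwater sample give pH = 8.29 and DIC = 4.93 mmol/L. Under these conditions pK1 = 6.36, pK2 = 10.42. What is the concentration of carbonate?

[CO3²⁻] = 0.0359 mmol/L

α₂ = 1 / (1 + [H⁺]/K2 + [H⁺]²/(K1K2)) = 1 / (1 + 10^+2.13 + 10^+0.20)
   = 1 / (1 + 134.90 + 1.5849) = 1/137.48 = 0.007274
[CO3²⁻] = α₂ × DIC = 0.007274 × 4.93 = 0.0359 mmol/L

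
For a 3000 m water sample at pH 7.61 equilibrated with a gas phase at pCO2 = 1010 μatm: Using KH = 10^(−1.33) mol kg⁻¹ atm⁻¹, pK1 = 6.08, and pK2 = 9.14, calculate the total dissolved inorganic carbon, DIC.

[CO2*] = KH · pCO2 = 10^(−1.33) × 1010×10^-6 = 4.724×10^-5 mol/kg
α₀ = 1/(1 + K1/[H⁺] + K1K2/[H⁺]²) = 1/(1 + 10^+1.53 + 10^+0.00) = 0.02787
DIC = [CO2*]/α₀ = 4.724×10^-5 / 0.02787 = 1.70 mmol/kg

DIC = 1.70 mmol/kg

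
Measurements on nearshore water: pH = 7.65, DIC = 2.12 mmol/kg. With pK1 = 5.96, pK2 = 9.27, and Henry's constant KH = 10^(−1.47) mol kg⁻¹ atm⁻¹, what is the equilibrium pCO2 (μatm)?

pCO2 = 1220 μatm

α₀ = 1 / (1 + K1/[H⁺] + K1K2/[H⁺]²) = 1 / (1 + 10^+1.69 + 10^+0.07)
   = 1 / (1 + 48.978 + 1.1749) = 1/51.153 = 0.01955
[CO2*] = α₀ × DIC = 0.01955 × 2.12 = 0.04144 mmol/kg
pCO2 = [CO2*]/KH = 4.144×10^-5 / 3.388×10^-2 = 1220 μatm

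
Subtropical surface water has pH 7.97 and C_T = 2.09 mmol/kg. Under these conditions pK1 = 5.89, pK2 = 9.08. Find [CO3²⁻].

[CO3²⁻] = 0.149 mmol/kg

α₂ = 1 / (1 + [H⁺]/K2 + [H⁺]²/(K1K2)) = 1 / (1 + 10^+1.11 + 10^-0.97)
   = 1 / (1 + 12.882 + 0.10715) = 1/13.990 = 0.07148
[CO3²⁻] = α₂ × DIC = 0.07148 × 2.09 = 0.149 mmol/kg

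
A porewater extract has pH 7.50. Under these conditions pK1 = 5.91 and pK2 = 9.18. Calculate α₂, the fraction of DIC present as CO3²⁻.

α₂ = 0.0200

α₂ = 1 / (1 + [H⁺]/K2 + [H⁺]²/(K1K2)) = 1 / (1 + 10^+1.68 + 10^+0.09)
   = 1 / (1 + 47.863 + 1.2303) = 1/50.093 = 0.01996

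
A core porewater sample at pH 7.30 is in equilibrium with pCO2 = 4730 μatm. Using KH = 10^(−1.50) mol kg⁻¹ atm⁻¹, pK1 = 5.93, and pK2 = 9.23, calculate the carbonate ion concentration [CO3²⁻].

[CO3²⁻] = 0.0412 mmol/kg

[CO2*] = KH · pCO2 = 10^(−1.50) × 4730×10^-6 = 1.496×10^-4 mol/kg
α₀ = 1/(1 + K1/[H⁺] + K1K2/[H⁺]²) = 1/(1 + 10^+1.37 + 10^-0.56) = 0.04046
DIC = [CO2*]/α₀ = 1.496×10^-4 / 0.04046 = 3.697 mmol/kg
[CO3²⁻] = α₂·DIC; α₂ = 0.01114, so [CO3²⁻] = 0.01114 × 3.697 = 0.0412 mmol/kg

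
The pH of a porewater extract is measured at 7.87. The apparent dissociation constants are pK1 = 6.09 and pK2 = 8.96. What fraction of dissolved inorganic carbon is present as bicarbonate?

α₁ = 0.911

α₁ = 1 / (1 + [H⁺]/K1 + K2/[H⁺]) = 1 / (1 + 10^-1.78 + 10^-1.09)
   = 1 / (1 + 0.016596 + 0.081283) = 1/1.0979 = 0.9108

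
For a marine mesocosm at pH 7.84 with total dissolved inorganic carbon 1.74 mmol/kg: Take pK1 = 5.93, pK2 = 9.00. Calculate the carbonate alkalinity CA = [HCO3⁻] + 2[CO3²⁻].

CA = [HCO3⁻] + 2[CO3²⁻] = (α₁ + 2α₂)·DIC
At pH 7.84: [H⁺]/K1 = 10^-1.91 = 0.012303, K2/[H⁺] = 10^-1.16 = 0.069183
α₁ = 1/(1 + 0.012303 + 0.069183) = 1/1.0815 = 0.9247; α₂ = α₁·K2/[H⁺] = 0.06397
α₁ + 2α₂ = 1.0526
CA = 1.0526 × 1.74 = 1.83 mmol/kg

CA = 1.83 mmol/kg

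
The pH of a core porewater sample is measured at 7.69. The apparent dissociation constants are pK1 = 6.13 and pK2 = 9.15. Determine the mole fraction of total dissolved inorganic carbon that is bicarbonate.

α₁ = 0.941

α₁ = 1 / (1 + [H⁺]/K1 + K2/[H⁺]) = 1 / (1 + 10^-1.56 + 10^-1.46)
   = 1 / (1 + 0.027542 + 0.034674) = 1/1.0622 = 0.9414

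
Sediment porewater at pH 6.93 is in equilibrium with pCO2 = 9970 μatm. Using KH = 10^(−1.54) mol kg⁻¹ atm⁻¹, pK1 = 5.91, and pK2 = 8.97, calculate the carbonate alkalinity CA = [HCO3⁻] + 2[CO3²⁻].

[CO2*] = KH · pCO2 = 10^(−1.54) × 9970×10^-6 = 2.875×10^-4 mol/kg
α₀ = 1/(1 + K1/[H⁺] + K1K2/[H⁺]²) = 1/(1 + 10^+1.02 + 10^-1.02) = 0.08645
DIC = [CO2*]/α₀ = 2.875×10^-4 / 0.08645 = 3.326 mmol/kg
CA = (α₁ + 2α₂)·DIC = (0.9053 + 2×0.008256) × 3.326 = 3.07 mmol/kg

CA = 3.07 mmol/kg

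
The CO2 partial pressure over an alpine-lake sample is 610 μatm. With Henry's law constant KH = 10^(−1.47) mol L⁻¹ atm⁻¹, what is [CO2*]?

[CO2*] = 20.7 μmol/L

KH = 10^(−1.47) = 3.388×10^-2 mol L⁻¹ atm⁻¹
[CO2*] = KH · pCO2 = 3.388×10^-2 × 610×10^-6 atm = 2.07×10^-5 mol/L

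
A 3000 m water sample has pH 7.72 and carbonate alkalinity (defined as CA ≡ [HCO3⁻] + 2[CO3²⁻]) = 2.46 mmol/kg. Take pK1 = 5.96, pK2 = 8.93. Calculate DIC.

DIC = 2.36 mmol/kg

CA = [HCO3⁻] + 2[CO3²⁻] = (α₁ + 2α₂)·DIC
At pH 7.72: [H⁺]/K1 = 10^-1.76 = 0.017378, K2/[H⁺] = 10^-1.21 = 0.061660
α₁ = 1/(1 + 0.017378 + 0.061660) = 1/1.0790 = 0.9268; α₂ = α₁·K2/[H⁺] = 0.05714
α₁ + 2α₂ = 1.0410
DIC = CA / (α₁ + 2α₂) = 2.46 / 1.0410 = 2.36 mmol/kg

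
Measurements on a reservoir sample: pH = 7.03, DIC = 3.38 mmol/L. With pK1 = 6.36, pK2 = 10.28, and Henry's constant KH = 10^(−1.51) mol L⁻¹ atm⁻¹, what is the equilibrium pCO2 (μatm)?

pCO2 = 1.93×10^4 μatm

α₀ = 1 / (1 + K1/[H⁺] + K1K2/[H⁺]²) = 1 / (1 + 10^+0.67 + 10^-2.58)
   = 1 / (1 + 4.6774 + 0.0026303) = 1/5.6800 = 0.1761
[CO2*] = α₀ × DIC = 0.1761 × 3.38 = 0.5951 mmol/L
pCO2 = [CO2*]/KH = 5.951×10^-4 / 3.090×10^-2 = 1.93×10^4 μatm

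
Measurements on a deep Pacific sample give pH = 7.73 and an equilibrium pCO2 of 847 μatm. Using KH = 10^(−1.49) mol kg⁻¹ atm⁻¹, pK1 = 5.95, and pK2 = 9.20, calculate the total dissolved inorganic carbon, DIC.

[CO2*] = KH · pCO2 = 10^(−1.49) × 847×10^-6 = 2.741×10^-5 mol/kg
α₀ = 1/(1 + K1/[H⁺] + K1K2/[H⁺]²) = 1/(1 + 10^+1.78 + 10^+0.31) = 0.01580
DIC = [CO2*]/α₀ = 2.741×10^-5 / 0.01580 = 1.73 mmol/kg

DIC = 1.73 mmol/kg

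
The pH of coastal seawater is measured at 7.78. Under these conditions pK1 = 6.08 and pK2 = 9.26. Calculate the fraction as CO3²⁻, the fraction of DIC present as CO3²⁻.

α₂ = 0.0314

α₂ = 1 / (1 + [H⁺]/K2 + [H⁺]²/(K1K2)) = 1 / (1 + 10^+1.48 + 10^-0.22)
   = 1 / (1 + 30.200 + 0.60256) = 1/31.802 = 0.03144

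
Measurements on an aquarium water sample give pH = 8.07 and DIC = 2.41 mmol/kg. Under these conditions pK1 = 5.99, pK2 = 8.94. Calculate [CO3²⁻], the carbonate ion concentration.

α₂ = 1 / (1 + [H⁺]/K2 + [H⁺]²/(K1K2)) = 1 / (1 + 10^+0.87 + 10^-1.21)
   = 1 / (1 + 7.4131 + 0.061660) = 1/8.4748 = 0.1180
[CO3²⁻] = α₂ × DIC = 0.1180 × 2.41 = 0.284 mmol/kg

[CO3²⁻] = 0.284 mmol/kg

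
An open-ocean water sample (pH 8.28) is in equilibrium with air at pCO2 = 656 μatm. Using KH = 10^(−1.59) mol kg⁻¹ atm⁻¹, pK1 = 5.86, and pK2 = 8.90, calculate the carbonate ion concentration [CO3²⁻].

[CO3²⁻] = 1.06 mmol/kg

[CO2*] = KH · pCO2 = 10^(−1.59) × 656×10^-6 = 1.686×10^-5 mol/kg
α₀ = 1/(1 + K1/[H⁺] + K1K2/[H⁺]²) = 1/(1 + 10^+2.42 + 10^+1.80) = 0.003057
DIC = [CO2*]/α₀ = 1.686×10^-5 / 0.003057 = 5.516 mmol/kg
[CO3²⁻] = α₂·DIC; α₂ = 0.1929, so [CO3²⁻] = 0.1929 × 5.516 = 1.06 mmol/kg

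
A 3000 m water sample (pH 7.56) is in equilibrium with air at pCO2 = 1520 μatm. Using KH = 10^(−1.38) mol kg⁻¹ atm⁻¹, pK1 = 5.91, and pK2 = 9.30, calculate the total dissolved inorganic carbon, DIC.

[CO2*] = KH · pCO2 = 10^(−1.38) × 1520×10^-6 = 6.336×10^-5 mol/kg
α₀ = 1/(1 + K1/[H⁺] + K1K2/[H⁺]²) = 1/(1 + 10^+1.65 + 10^-0.09) = 0.02151
DIC = [CO2*]/α₀ = 6.336×10^-5 / 0.02151 = 2.95 mmol/kg

DIC = 2.95 mmol/kg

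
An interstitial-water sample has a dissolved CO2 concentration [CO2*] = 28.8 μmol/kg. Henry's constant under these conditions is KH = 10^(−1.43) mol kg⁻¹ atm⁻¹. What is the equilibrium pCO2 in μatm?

pCO2 = 775 μatm

KH = 10^(−1.43) = 3.715×10^-2 mol kg⁻¹ atm⁻¹
pCO2 = [CO2*]/KH = 28.8×10^-6 / 3.715×10^-2 = 7.75×10^-4 atm = 775 μatm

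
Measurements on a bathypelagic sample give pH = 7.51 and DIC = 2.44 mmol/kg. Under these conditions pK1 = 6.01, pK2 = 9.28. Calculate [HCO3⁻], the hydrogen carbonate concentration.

α₁ = 1 / (1 + [H⁺]/K1 + K2/[H⁺]) = 1 / (1 + 10^-1.50 + 10^-1.77)
   = 1 / (1 + 0.031623 + 0.016982) = 1/1.0486 = 0.9536
[HCO3⁻] = α₁ × DIC = 0.9536 × 2.44 = 2.33 mmol/kg

[HCO3⁻] = 2.33 mmol/kg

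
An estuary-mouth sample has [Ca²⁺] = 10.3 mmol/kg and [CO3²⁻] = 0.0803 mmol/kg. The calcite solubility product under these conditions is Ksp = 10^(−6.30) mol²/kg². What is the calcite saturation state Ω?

Ω = 1.65

Ksp = 10^(−6.30) = 5.012×10^-7
Ω = [Ca²⁺][CO3²⁻]/Ksp = (10.3×10^-3)(0.0803×10^-3) / 5.012×10^-7 = 1.65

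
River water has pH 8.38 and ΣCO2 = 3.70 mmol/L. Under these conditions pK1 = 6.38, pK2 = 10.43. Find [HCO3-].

[HCO3⁻] = 3.63 mmol/L

α₁ = 1 / (1 + [H⁺]/K1 + K2/[H⁺]) = 1 / (1 + 10^-2.00 + 10^-2.05)
   = 1 / (1 + 0.010000 + 0.0089125) = 1/1.0189 = 0.9814
[HCO3⁻] = α₁ × DIC = 0.9814 × 3.70 = 3.63 mmol/L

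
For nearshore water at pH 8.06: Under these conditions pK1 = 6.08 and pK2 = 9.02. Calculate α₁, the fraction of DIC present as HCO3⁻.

α₁ = 0.893

α₁ = 1 / (1 + [H⁺]/K1 + K2/[H⁺]) = 1 / (1 + 10^-1.98 + 10^-0.96)
   = 1 / (1 + 0.010471 + 0.10965) = 1/1.1201 = 0.8928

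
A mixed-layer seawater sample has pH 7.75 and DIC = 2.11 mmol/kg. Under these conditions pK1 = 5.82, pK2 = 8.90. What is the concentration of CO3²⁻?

α₂ = 1 / (1 + [H⁺]/K2 + [H⁺]²/(K1K2)) = 1 / (1 + 10^+1.15 + 10^-0.78)
   = 1 / (1 + 14.125 + 0.16596) = 1/15.291 = 0.06540
[CO3²⁻] = α₂ × DIC = 0.06540 × 2.11 = 0.138 mmol/kg

[CO3²⁻] = 0.138 mmol/kg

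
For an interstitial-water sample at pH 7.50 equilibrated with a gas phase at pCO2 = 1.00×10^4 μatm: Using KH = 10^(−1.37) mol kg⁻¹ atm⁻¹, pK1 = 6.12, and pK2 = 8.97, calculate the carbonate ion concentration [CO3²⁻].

[CO3²⁻] = 0.347 mmol/kg

[CO2*] = KH · pCO2 = 10^(−1.37) × 1.00×10^4×10^-6 = 4.266×10^-4 mol/kg
α₀ = 1/(1 + K1/[H⁺] + K1K2/[H⁺]²) = 1/(1 + 10^+1.38 + 10^-0.09) = 0.03876
DIC = [CO2*]/α₀ = 4.266×10^-4 / 0.03876 = 11.01 mmol/kg
[CO3²⁻] = α₂·DIC; α₂ = 0.03150, so [CO3²⁻] = 0.03150 × 11.01 = 0.347 mmol/kg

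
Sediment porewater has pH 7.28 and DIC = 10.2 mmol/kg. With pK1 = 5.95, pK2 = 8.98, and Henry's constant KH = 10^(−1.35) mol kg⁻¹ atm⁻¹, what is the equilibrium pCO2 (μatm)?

pCO2 = 1.00×10^4 μatm

α₀ = 1 / (1 + K1/[H⁺] + K1K2/[H⁺]²) = 1 / (1 + 10^+1.33 + 10^-0.37)
   = 1 / (1 + 21.380 + 0.42658) = 1/22.806 = 0.04385
[CO2*] = α₀ × DIC = 0.04385 × 10.2 = 0.4472 mmol/kg
pCO2 = [CO2*]/KH = 4.472×10^-4 / 4.467×10^-2 = 1.00×10^4 μatm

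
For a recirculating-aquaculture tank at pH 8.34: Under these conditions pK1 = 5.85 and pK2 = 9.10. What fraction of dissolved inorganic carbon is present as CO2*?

α₀ = 1 / (1 + K1/[H⁺] + K1K2/[H⁺]²) = 1 / (1 + 10^+2.49 + 10^+1.73)
   = 1 / (1 + 309.03 + 53.703) = 1/363.73 = 0.002749

α₀ = 0.00275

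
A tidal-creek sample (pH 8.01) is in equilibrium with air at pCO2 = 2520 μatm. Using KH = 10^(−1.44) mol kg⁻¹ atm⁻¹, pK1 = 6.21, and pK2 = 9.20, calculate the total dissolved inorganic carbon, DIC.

DIC = 6.24 mmol/kg

[CO2*] = KH · pCO2 = 10^(−1.44) × 2520×10^-6 = 9.150×10^-5 mol/kg
α₀ = 1/(1 + K1/[H⁺] + K1K2/[H⁺]²) = 1/(1 + 10^+1.80 + 10^+0.61) = 0.01467
DIC = [CO2*]/α₀ = 9.150×10^-5 / 0.01467 = 6.24 mmol/kg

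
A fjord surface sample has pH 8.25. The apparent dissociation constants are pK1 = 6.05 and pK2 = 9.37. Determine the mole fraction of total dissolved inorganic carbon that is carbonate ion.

α₂ = 1 / (1 + [H⁺]/K2 + [H⁺]²/(K1K2)) = 1 / (1 + 10^+1.12 + 10^-1.08)
   = 1 / (1 + 13.183 + 0.083176) = 1/14.266 = 0.07010

α₂ = 0.0701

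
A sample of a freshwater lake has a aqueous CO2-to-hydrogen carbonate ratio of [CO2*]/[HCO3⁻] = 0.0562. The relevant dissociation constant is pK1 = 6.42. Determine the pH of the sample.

From K1 = [H⁺][HCO3⁻]/[CO2*]:  pH = pK1 − log₁₀([CO2*]/[HCO3⁻])
log₁₀(0.0562) = -1.250
pH = 6.42 − (-1.250) = 7.67

pH = 7.67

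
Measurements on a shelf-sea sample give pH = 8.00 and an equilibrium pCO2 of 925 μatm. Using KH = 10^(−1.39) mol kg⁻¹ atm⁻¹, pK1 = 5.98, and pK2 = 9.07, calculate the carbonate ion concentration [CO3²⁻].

[CO2*] = KH · pCO2 = 10^(−1.39) × 925×10^-6 = 3.768×10^-5 mol/kg
α₀ = 1/(1 + K1/[H⁺] + K1K2/[H⁺]²) = 1/(1 + 10^+2.02 + 10^+0.95) = 0.008724
DIC = [CO2*]/α₀ = 3.768×10^-5 / 0.008724 = 4.319 mmol/kg
[CO3²⁻] = α₂·DIC; α₂ = 0.07775, so [CO3²⁻] = 0.07775 × 4.319 = 0.336 mmol/kg

[CO3²⁻] = 0.336 mmol/kg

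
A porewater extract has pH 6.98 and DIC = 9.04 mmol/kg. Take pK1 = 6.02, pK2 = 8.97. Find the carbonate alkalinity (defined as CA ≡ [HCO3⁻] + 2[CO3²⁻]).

CA = [HCO3⁻] + 2[CO3²⁻] = (α₁ + 2α₂)·DIC
At pH 6.98: [H⁺]/K1 = 10^-0.96 = 0.10965, K2/[H⁺] = 10^-1.99 = 0.010233
α₁ = 1/(1 + 0.10965 + 0.010233) = 1/1.1199 = 0.8930; α₂ = α₁·K2/[H⁺] = 0.009138
α₁ + 2α₂ = 0.9112
CA = 0.9112 × 9.04 = 8.24 mmol/kg

CA = 8.24 mmol/kg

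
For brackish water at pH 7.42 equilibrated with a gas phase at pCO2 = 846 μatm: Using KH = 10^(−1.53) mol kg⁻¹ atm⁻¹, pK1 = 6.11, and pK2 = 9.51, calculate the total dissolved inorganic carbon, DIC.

DIC = 0.539 mmol/kg

[CO2*] = KH · pCO2 = 10^(−1.53) × 846×10^-6 = 2.497×10^-5 mol/kg
α₀ = 1/(1 + K1/[H⁺] + K1K2/[H⁺]²) = 1/(1 + 10^+1.31 + 10^-0.78) = 0.04633
DIC = [CO2*]/α₀ = 2.497×10^-5 / 0.04633 = 0.539 mmol/kg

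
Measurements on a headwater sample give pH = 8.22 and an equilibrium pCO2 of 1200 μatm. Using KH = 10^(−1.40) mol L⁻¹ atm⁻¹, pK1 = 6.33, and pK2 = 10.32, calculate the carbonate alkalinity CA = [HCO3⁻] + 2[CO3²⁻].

CA = 3.77 mmol/L

[CO2*] = KH · pCO2 = 10^(−1.40) × 1200×10^-6 = 4.777×10^-5 mol/L
α₀ = 1/(1 + K1/[H⁺] + K1K2/[H⁺]²) = 1/(1 + 10^+1.89 + 10^-0.21) = 0.01262
DIC = [CO2*]/α₀ = 4.777×10^-5 / 0.01262 = 3.786 mmol/L
CA = (α₁ + 2α₂)·DIC = (0.9796 + 2×0.007781) × 3.786 = 3.77 mmol/L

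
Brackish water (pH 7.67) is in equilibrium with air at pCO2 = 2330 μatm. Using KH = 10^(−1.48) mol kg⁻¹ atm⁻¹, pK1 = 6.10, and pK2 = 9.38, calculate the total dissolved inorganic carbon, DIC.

DIC = 3.00 mmol/kg

[CO2*] = KH · pCO2 = 10^(−1.48) × 2330×10^-6 = 7.715×10^-5 mol/kg
α₀ = 1/(1 + K1/[H⁺] + K1K2/[H⁺]²) = 1/(1 + 10^+1.57 + 10^-0.14) = 0.02572
DIC = [CO2*]/α₀ = 7.715×10^-5 / 0.02572 = 3.00 mmol/kg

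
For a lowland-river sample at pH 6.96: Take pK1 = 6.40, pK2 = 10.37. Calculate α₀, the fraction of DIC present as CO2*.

α₀ = 1 / (1 + K1/[H⁺] + K1K2/[H⁺]²) = 1 / (1 + 10^+0.56 + 10^-2.85)
   = 1 / (1 + 3.6308 + 0.0014125) = 1/4.6322 = 0.2159

α₀ = 0.216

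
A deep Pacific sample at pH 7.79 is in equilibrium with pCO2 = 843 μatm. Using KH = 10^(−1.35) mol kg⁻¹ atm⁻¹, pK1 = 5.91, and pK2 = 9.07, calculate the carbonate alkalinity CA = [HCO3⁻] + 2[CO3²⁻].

[CO2*] = KH · pCO2 = 10^(−1.35) × 843×10^-6 = 3.766×10^-5 mol/kg
α₀ = 1/(1 + K1/[H⁺] + K1K2/[H⁺]²) = 1/(1 + 10^+1.88 + 10^+0.60) = 0.01237
DIC = [CO2*]/α₀ = 3.766×10^-5 / 0.01237 = 3.044 mmol/kg
CA = (α₁ + 2α₂)·DIC = (0.9384 + 2×0.04925) × 3.044 = 3.16 mmol/kg

CA = 3.16 mmol/kg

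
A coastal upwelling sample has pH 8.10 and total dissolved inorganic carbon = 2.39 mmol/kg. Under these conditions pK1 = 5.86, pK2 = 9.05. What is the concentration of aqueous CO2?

[CO2*] = 12.3 μmol/kg

α₀ = 1 / (1 + K1/[H⁺] + K1K2/[H⁺]²) = 1 / (1 + 10^+2.24 + 10^+1.29)
   = 1 / (1 + 173.78 + 19.498) = 1/194.28 = 0.005147
[CO2*] = α₀ × DIC = 0.005147 × 2.39 = 0.0123 mmol/kg = 12.3 μmol/kg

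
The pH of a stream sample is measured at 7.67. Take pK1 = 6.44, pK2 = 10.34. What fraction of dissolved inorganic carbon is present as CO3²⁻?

α₂ = 0.00202

α₂ = 1 / (1 + [H⁺]/K2 + [H⁺]²/(K1K2)) = 1 / (1 + 10^+2.67 + 10^+1.44)
   = 1 / (1 + 467.74 + 27.542) = 1/496.28 = 0.002015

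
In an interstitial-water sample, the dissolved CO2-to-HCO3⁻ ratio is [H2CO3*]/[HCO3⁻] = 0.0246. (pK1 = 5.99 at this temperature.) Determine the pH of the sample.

pH = 7.60

From K1 = [H⁺][HCO3⁻]/[H2CO3*]:  pH = pK1 − log₁₀([H2CO3*]/[HCO3⁻])
log₁₀(0.0246) = -1.609
pH = 5.99 − (-1.609) = 7.60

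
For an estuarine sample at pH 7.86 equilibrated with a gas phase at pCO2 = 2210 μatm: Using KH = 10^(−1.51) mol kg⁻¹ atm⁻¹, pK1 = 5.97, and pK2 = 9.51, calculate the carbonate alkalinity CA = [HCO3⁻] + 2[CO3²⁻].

CA = 5.54 mmol/kg

[CO2*] = KH · pCO2 = 10^(−1.51) × 2210×10^-6 = 6.830×10^-5 mol/kg
α₀ = 1/(1 + K1/[H⁺] + K1K2/[H⁺]²) = 1/(1 + 10^+1.89 + 10^+0.24) = 0.01244
DIC = [CO2*]/α₀ = 6.830×10^-5 / 0.01244 = 5.488 mmol/kg
CA = (α₁ + 2α₂)·DIC = (0.9659 + 2×0.02162) × 5.488 = 5.54 mmol/kg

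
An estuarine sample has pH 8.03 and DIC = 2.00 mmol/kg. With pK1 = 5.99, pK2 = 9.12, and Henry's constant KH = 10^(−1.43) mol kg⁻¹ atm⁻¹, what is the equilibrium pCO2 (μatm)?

α₀ = 1 / (1 + K1/[H⁺] + K1K2/[H⁺]²) = 1 / (1 + 10^+2.04 + 10^+0.95)
   = 1 / (1 + 109.65 + 8.9125) = 1/119.56 = 0.008364
[CO2*] = α₀ × DIC = 0.008364 × 2.00 = 0.01673 mmol/kg = 16.73 μmol/kg
pCO2 = [CO2*]/KH = 1.673×10^-5 / 3.715×10^-2 = 450 μatm

pCO2 = 450 μatm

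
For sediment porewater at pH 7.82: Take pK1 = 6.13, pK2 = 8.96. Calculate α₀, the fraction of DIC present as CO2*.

α₀ = 1 / (1 + K1/[H⁺] + K1K2/[H⁺]²) = 1 / (1 + 10^+1.69 + 10^+0.55)
   = 1 / (1 + 48.978 + 3.5481) = 1/53.526 = 0.01868

α₀ = 0.0187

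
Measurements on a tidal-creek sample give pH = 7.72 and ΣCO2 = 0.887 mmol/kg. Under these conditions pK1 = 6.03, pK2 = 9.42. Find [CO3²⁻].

[CO3²⁻] = 17.0 μmol/kg

α₂ = 1 / (1 + [H⁺]/K2 + [H⁺]²/(K1K2)) = 1 / (1 + 10^+1.70 + 10^+0.01)
   = 1 / (1 + 50.119 + 1.0233) = 1/52.142 = 0.01918
[CO3²⁻] = α₂ × DIC = 0.01918 × 0.887 = 0.0170 mmol/kg = 17.0 μmol/kg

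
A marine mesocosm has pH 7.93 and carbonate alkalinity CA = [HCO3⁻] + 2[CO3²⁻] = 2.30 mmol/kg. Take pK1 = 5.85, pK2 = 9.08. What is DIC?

CA = [HCO3⁻] + 2[CO3²⁻] = (α₁ + 2α₂)·DIC
At pH 7.93: [H⁺]/K1 = 10^-2.08 = 0.0083176, K2/[H⁺] = 10^-1.15 = 0.070795
α₁ = 1/(1 + 0.0083176 + 0.070795) = 1/1.0791 = 0.9267; α₂ = α₁·K2/[H⁺] = 0.06560
α₁ + 2α₂ = 1.0579
DIC = CA / (α₁ + 2α₂) = 2.30 / 1.0579 = 2.17 mmol/kg

DIC = 2.17 mmol/kg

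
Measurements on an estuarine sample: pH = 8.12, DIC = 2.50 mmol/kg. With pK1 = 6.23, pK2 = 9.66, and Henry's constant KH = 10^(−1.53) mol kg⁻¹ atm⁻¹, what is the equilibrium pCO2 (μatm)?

α₀ = 1 / (1 + K1/[H⁺] + K1K2/[H⁺]²) = 1 / (1 + 10^+1.89 + 10^+0.35)
   = 1 / (1 + 77.625 + 2.2387) = 1/80.863 = 0.01237
[CO2*] = α₀ × DIC = 0.01237 × 2.50 = 0.03092 mmol/kg
pCO2 = [CO2*]/KH = 3.092×10^-5 / 2.951×10^-2 = 1050 μatm

pCO2 = 1050 μatm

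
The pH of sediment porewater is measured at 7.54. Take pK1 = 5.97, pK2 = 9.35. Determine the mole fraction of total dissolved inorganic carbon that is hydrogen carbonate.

α₁ = 1 / (1 + [H⁺]/K1 + K2/[H⁺]) = 1 / (1 + 10^-1.57 + 10^-1.81)
   = 1 / (1 + 0.026915 + 0.015488) = 1/1.0424 = 0.9593

α₁ = 0.959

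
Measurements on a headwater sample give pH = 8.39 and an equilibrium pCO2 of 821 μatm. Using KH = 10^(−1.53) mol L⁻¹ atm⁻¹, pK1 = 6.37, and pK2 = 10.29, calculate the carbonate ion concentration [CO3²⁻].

[CO2*] = KH · pCO2 = 10^(−1.53) × 821×10^-6 = 2.423×10^-5 mol/L
α₀ = 1/(1 + K1/[H⁺] + K1K2/[H⁺]²) = 1/(1 + 10^+2.02 + 10^+0.12) = 0.009343
DIC = [CO2*]/α₀ = 2.423×10^-5 / 0.009343 = 2.593 mmol/L
[CO3²⁻] = α₂·DIC; α₂ = 0.01232, so [CO3²⁻] = 0.01232 × 2.593 = 0.0319 mmol/L

[CO3²⁻] = 0.0319 mmol/L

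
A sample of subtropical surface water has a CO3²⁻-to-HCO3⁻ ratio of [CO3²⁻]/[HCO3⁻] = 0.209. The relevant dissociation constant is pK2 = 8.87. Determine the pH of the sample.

From K2 = [H⁺][CO3²⁻]/[HCO3⁻]:  pH = pK2 + log₁₀([CO3²⁻]/[HCO3⁻])
log₁₀(0.209) = -0.680
pH = 8.87 + (-0.680) = 8.19

pH = 8.19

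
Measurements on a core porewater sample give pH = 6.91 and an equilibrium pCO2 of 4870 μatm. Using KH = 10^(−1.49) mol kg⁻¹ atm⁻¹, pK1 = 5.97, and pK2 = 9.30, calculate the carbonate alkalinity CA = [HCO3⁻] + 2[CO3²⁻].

CA = 1.38 mmol/kg

[CO2*] = KH · pCO2 = 10^(−1.49) × 4870×10^-6 = 1.576×10^-4 mol/kg
α₀ = 1/(1 + K1/[H⁺] + K1K2/[H⁺]²) = 1/(1 + 10^+0.94 + 10^-1.45) = 0.1026
DIC = [CO2*]/α₀ = 1.576×10^-4 / 0.1026 = 1.536 mmol/kg
CA = (α₁ + 2α₂)·DIC = (0.8937 + 2×0.003641) × 1.536 = 1.38 mmol/kg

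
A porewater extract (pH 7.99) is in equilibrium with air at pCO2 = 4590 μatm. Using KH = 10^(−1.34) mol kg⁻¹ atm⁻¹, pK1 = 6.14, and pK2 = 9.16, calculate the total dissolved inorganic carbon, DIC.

[CO2*] = KH · pCO2 = 10^(−1.34) × 4590×10^-6 = 2.098×10^-4 mol/kg
α₀ = 1/(1 + K1/[H⁺] + K1K2/[H⁺]²) = 1/(1 + 10^+1.85 + 10^+0.68) = 0.01306
DIC = [CO2*]/α₀ = 2.098×10^-4 / 0.01306 = 16.1 mmol/kg

DIC = 16.1 mmol/kg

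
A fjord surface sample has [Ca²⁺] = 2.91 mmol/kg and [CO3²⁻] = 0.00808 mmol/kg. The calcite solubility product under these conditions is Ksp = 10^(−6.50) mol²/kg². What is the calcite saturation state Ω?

Ω = 0.0744

Ksp = 10^(−6.50) = 3.162×10^-7
Ω = [Ca²⁺][CO3²⁻]/Ksp = (2.91×10^-3)(0.00808×10^-3) / 3.162×10^-7 = 0.0744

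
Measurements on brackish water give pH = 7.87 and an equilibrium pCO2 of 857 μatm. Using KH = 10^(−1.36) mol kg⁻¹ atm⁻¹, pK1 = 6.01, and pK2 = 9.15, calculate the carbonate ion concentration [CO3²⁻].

[CO2*] = KH · pCO2 = 10^(−1.36) × 857×10^-6 = 3.741×10^-5 mol/kg
α₀ = 1/(1 + K1/[H⁺] + K1K2/[H⁺]²) = 1/(1 + 10^+1.86 + 10^+0.58) = 0.01295
DIC = [CO2*]/α₀ = 3.741×10^-5 / 0.01295 = 2.890 mmol/kg
[CO3²⁻] = α₂·DIC; α₂ = 0.04922, so [CO3²⁻] = 0.04922 × 2.890 = 0.142 mmol/kg

[CO3²⁻] = 0.142 mmol/kg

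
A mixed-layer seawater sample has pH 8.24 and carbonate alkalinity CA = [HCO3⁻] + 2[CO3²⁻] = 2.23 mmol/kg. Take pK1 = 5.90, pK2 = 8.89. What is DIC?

DIC = 1.89 mmol/kg

CA = [HCO3⁻] + 2[CO3²⁻] = (α₁ + 2α₂)·DIC
At pH 8.24: [H⁺]/K1 = 10^-2.34 = 0.0045709, K2/[H⁺] = 10^-0.65 = 0.22387
α₁ = 1/(1 + 0.0045709 + 0.22387) = 1/1.2284 = 0.8140; α₂ = α₁·K2/[H⁺] = 0.1822
α₁ + 2α₂ = 1.1785
DIC = CA / (α₁ + 2α₂) = 2.23 / 1.1785 = 1.89 mmol/kg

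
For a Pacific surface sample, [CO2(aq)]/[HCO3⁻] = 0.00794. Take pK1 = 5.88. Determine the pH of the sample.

pH = 7.98

From K1 = [H⁺][HCO3⁻]/[CO2(aq)]:  pH = pK1 − log₁₀([CO2(aq)]/[HCO3⁻])
log₁₀(0.00794) = -2.100
pH = 5.88 − (-2.100) = 7.98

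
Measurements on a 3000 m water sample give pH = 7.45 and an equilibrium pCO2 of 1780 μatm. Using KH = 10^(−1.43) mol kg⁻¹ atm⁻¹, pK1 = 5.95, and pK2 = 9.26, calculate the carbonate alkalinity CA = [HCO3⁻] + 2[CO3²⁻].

[CO2*] = KH · pCO2 = 10^(−1.43) × 1780×10^-6 = 6.613×10^-5 mol/kg
α₀ = 1/(1 + K1/[H⁺] + K1K2/[H⁺]²) = 1/(1 + 10^+1.50 + 10^-0.31) = 0.03020
DIC = [CO2*]/α₀ = 6.613×10^-5 / 0.03020 = 2.190 mmol/kg
CA = (α₁ + 2α₂)·DIC = (0.9550 + 2×0.01479) × 2.190 = 2.16 mmol/kg

CA = 2.16 mmol/kg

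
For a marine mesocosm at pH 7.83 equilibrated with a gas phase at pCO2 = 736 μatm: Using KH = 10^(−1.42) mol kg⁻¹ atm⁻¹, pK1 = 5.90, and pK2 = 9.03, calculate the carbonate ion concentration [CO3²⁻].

[CO3²⁻] = 0.150 mmol/kg

[CO2*] = KH · pCO2 = 10^(−1.42) × 736×10^-6 = 2.798×10^-5 mol/kg
α₀ = 1/(1 + K1/[H⁺] + K1K2/[H⁺]²) = 1/(1 + 10^+1.93 + 10^+0.73) = 0.01093
DIC = [CO2*]/α₀ = 2.798×10^-5 / 0.01093 = 2.560 mmol/kg
[CO3²⁻] = α₂·DIC; α₂ = 0.05870, so [CO3²⁻] = 0.05870 × 2.560 = 0.150 mmol/kg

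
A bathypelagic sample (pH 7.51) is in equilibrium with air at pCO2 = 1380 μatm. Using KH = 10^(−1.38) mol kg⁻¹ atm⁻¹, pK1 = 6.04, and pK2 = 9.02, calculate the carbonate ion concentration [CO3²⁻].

[CO3²⁻] = 0.0525 mmol/kg

[CO2*] = KH · pCO2 = 10^(−1.38) × 1380×10^-6 = 5.753×10^-5 mol/kg
α₀ = 1/(1 + K1/[H⁺] + K1K2/[H⁺]²) = 1/(1 + 10^+1.47 + 10^-0.04) = 0.03182
DIC = [CO2*]/α₀ = 5.753×10^-5 / 0.03182 = 1.808 mmol/kg
[CO3²⁻] = α₂·DIC; α₂ = 0.02902, so [CO3²⁻] = 0.02902 × 1.808 = 0.0525 mmol/kg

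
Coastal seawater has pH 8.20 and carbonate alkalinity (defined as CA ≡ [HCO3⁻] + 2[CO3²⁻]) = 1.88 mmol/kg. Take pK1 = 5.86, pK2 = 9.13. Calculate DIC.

CA = [HCO3⁻] + 2[CO3²⁻] = (α₁ + 2α₂)·DIC
At pH 8.20: [H⁺]/K1 = 10^-2.34 = 0.0045709, K2/[H⁺] = 10^-0.93 = 0.11749
α₁ = 1/(1 + 0.0045709 + 0.11749) = 1/1.1221 = 0.8912; α₂ = α₁·K2/[H⁺] = 0.1047
α₁ + 2α₂ = 1.1006
DIC = CA / (α₁ + 2α₂) = 1.88 / 1.1006 = 1.71 mmol/kg

DIC = 1.71 mmol/kg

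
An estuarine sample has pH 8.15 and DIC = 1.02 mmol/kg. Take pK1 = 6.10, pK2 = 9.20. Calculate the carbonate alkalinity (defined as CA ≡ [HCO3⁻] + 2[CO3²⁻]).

CA = 1.09 mmol/kg

CA = [HCO3⁻] + 2[CO3²⁻] = (α₁ + 2α₂)·DIC
At pH 8.15: [H⁺]/K1 = 10^-2.05 = 0.0089125, K2/[H⁺] = 10^-1.05 = 0.089125
α₁ = 1/(1 + 0.0089125 + 0.089125) = 1/1.0980 = 0.9107; α₂ = α₁·K2/[H⁺] = 0.08117
α₁ + 2α₂ = 1.0731
CA = 1.0731 × 1.02 = 1.09 mmol/kg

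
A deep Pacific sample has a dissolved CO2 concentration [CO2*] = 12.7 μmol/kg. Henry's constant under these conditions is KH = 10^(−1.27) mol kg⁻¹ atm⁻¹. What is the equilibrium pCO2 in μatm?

pCO2 = 236 μatm

KH = 10^(−1.27) = 5.370×10^-2 mol kg⁻¹ atm⁻¹
pCO2 = [CO2*]/KH = 12.7×10^-6 / 5.370×10^-2 = 2.36×10^-4 atm = 236 μatm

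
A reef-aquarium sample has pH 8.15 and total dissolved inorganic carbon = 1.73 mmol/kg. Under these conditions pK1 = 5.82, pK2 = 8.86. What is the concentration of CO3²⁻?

α₂ = 1 / (1 + [H⁺]/K2 + [H⁺]²/(K1K2)) = 1 / (1 + 10^+0.71 + 10^-1.62)
   = 1 / (1 + 5.1286 + 0.023988) = 1/6.1526 = 0.1625
[CO3²⁻] = α₂ × DIC = 0.1625 × 1.73 = 0.281 mmol/kg

[CO3²⁻] = 0.281 mmol/kg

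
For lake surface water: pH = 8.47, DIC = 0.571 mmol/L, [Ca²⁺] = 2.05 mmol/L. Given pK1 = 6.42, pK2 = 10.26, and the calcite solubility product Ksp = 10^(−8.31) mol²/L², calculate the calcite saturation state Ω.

Ω = 3.78

α₂ = 1 / (1 + [H⁺]/K2 + [H⁺]²/(K1K2)) = 1 / (1 + 10^+1.79 + 10^-0.26)
   = 1 / (1 + 61.660 + 0.54954) = 1/63.209 = 0.01582
[CO3²⁻] = α₂ × DIC = 0.01582 × 0.571 = 0.009034 mmol/L = 9.034 μmol/L
Ksp = 10^(−8.31) = 4.898×10^-9
Ω = [Ca²⁺][CO3²⁻]/Ksp = (2.05×10^-3)(9.034×10^-6) / 4.898×10^-9 = 3.78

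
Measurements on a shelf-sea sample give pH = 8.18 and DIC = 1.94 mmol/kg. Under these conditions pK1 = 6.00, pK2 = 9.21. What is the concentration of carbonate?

[CO3²⁻] = 0.165 mmol/kg

α₂ = 1 / (1 + [H⁺]/K2 + [H⁺]²/(K1K2)) = 1 / (1 + 10^+1.03 + 10^-1.15)
   = 1 / (1 + 10.715 + 0.070795) = 1/11.786 = 0.08485
[CO3²⁻] = α₂ × DIC = 0.08485 × 1.94 = 0.165 mmol/kg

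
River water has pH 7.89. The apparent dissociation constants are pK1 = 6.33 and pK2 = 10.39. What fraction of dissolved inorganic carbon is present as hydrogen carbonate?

α₁ = 0.970

α₁ = 1 / (1 + [H⁺]/K1 + K2/[H⁺]) = 1 / (1 + 10^-1.56 + 10^-2.50)
   = 1 / (1 + 0.027542 + 0.0031623) = 1/1.0307 = 0.9702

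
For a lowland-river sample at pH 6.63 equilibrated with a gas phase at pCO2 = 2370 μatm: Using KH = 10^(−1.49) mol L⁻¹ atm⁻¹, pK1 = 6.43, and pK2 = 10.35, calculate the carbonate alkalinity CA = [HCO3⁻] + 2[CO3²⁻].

[CO2*] = KH · pCO2 = 10^(−1.49) × 2370×10^-6 = 7.669×10^-5 mol/L
α₀ = 1/(1 + K1/[H⁺] + K1K2/[H⁺]²) = 1/(1 + 10^+0.20 + 10^-3.52) = 0.3868
DIC = [CO2*]/α₀ = 7.669×10^-5 / 0.3868 = 0.1983 mmol/L
CA = (α₁ + 2α₂)·DIC = (0.6131 + 2×0.0001168) × 0.1983 = 0.122 mmol/L

CA = 0.122 mmol/L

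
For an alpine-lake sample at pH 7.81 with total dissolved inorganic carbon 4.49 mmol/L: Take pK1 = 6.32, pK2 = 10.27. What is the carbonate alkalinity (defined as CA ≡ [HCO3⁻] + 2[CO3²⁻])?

CA = 4.36 mmol/L

CA = [HCO3⁻] + 2[CO3²⁻] = (α₁ + 2α₂)·DIC
At pH 7.81: [H⁺]/K1 = 10^-1.49 = 0.032359, K2/[H⁺] = 10^-2.46 = 0.0034674
α₁ = 1/(1 + 0.032359 + 0.0034674) = 1/1.0358 = 0.9654; α₂ = α₁·K2/[H⁺] = 0.003347
α₁ + 2α₂ = 0.9721
CA = 0.9721 × 4.49 = 4.36 mmol/L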